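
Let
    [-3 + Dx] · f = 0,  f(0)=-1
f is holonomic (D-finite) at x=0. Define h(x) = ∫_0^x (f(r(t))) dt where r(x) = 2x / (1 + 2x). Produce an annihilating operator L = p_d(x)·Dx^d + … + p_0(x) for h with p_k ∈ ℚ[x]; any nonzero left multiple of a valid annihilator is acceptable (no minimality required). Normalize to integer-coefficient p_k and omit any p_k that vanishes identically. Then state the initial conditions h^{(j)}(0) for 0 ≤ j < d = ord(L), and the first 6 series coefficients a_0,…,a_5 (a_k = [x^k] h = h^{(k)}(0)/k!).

L = -6·Dx + (1 + 4·x + 4·x^2)·Dx^2  (order 2).
h: a_k = 0, -1, -3, -2, 3, -6/5, …
ICs: h(0) = 0, h′(0) = -1.

f: a_k = -1, -3, -9/2, -9/2, -27/8, -81/40, …
Substitute x→r, Dx→(1/r')Dx; clear ⇒ L₀.
∫: right-multiply L₀ by Dx.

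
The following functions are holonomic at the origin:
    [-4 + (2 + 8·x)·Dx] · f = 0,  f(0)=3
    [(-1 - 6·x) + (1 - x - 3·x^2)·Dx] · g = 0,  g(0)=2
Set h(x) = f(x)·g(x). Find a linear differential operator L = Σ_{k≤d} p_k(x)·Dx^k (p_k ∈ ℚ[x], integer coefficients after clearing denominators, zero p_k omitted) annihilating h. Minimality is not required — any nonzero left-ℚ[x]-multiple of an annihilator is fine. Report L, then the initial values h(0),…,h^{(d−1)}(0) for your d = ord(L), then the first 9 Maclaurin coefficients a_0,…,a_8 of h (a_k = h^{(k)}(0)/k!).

f: a_k = 3, 6, -6, 12, -30, 84, -252, 792, -2574, …
g: a_k = 2, 2, 8, 14, 38, 80, 194, 434, 1016, …
f·g: L₀ = L_f ⊗_s L_g, ord ≤ 1·1.
L = (3 + 8·x + 18·x^2) + (-1 - 3·x + 7·x^2 + 12·x^3)·Dx  (order 1).
h: a_k = 6, 18, 24, 102, 114, 588, 426, 3774, -96, …
ICs: h(0) = 6.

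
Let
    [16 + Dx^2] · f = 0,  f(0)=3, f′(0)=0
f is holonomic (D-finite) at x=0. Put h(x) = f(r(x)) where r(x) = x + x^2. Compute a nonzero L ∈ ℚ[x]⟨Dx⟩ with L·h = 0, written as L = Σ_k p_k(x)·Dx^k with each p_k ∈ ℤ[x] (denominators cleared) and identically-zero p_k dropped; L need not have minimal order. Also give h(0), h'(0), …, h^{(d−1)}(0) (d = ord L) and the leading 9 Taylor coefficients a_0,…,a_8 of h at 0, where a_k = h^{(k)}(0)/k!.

f: a_k = 3, 0, -24, 0, 32, 0, -256/15, 0, 512/105, …
L₀ from L_f via x↦r, Dx↦r'^{-1}Dx.
L = (16 + 96·x + 192·x^2 + 128·x^3) - 2·Dx + (1 + 2·x)·Dx^2  (order 2).
h: a_k = 3, 0, -24, -48, 8, 128, 2624/15, 128/5, -23008/105, …
ICs: h(0) = 3, h′(0) = 0.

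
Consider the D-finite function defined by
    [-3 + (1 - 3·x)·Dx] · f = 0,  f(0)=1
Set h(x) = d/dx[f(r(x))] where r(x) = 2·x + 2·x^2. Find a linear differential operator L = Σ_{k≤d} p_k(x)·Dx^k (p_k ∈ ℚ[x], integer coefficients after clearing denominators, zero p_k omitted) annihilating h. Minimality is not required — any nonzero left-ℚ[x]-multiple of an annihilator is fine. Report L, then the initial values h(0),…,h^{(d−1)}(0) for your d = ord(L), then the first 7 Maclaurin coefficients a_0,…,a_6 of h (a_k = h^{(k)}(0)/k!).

f: a_k = 1, 3, 9, 27, 81, 243, 729, …
Change of var in L_f (x↦r) gives L₀.
Differentiate: ansatz ord ≤ ord L₀ ⇒ L.
L = (14 + 36·x + 36·x^2) + (-1 + 4·x + 18·x^2 + 12·x^3)·Dx  (order 1).
h: a_k = 6, 84, 864, 7920, 68040, 561168, 4499712, …
ICs: h(0) = 6.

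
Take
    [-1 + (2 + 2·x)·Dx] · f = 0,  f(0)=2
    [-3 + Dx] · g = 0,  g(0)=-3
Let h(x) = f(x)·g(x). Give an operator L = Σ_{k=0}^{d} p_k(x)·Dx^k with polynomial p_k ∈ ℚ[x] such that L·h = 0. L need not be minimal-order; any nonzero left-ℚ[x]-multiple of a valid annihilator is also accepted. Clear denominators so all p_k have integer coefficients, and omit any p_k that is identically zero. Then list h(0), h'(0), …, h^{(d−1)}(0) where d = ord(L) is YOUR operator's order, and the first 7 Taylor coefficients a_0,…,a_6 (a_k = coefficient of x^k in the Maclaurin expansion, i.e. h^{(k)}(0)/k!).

L = (-7 - 6·x) + (2 + 2·x)·Dx  (order 1).
h: a_k = -6, -21, -141/4, -309/8, -2001/64, -12831/640, -27189/2560, …
ICs: h(0) = -6.

f: a_k = 2, 1, -1/4, 1/8, -5/64, 7/128, -21/512, …
g: a_k = -3, -9, -27/2, -27/2, -81/8, -243/40, -243/80, …
Product ⇒ symmetric product L₀, ord ≤ 1.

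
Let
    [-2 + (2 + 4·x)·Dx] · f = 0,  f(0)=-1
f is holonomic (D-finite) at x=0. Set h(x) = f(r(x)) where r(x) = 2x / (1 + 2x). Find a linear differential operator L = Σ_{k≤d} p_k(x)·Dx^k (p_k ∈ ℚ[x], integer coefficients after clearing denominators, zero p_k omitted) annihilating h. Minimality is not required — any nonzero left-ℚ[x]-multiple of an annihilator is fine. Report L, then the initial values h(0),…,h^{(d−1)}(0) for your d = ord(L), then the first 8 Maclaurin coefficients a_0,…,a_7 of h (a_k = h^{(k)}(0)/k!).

L = -2 + (1 + 8·x + 12·x^2)·Dx  (order 1).
h: a_k = -1, -2, 6, -20, 74, -300, 1308, -6024, …
ICs: h(0) = -1.

f: a_k = -1, -1, 1/2, -1/2, 5/8, -7/8, 21/16, -33/16, …
Change of var in L_f (x↦r) gives L₀.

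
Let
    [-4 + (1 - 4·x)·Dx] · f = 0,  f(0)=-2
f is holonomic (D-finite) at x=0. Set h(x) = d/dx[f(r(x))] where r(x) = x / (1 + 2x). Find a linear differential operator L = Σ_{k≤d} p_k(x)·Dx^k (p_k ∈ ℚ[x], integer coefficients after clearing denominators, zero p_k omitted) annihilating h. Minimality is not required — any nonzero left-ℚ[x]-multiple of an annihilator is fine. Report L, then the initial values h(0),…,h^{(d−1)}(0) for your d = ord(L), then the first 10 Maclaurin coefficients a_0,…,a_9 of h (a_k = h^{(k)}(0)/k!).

L = 4 + (-1 + 2·x)·Dx  (order 1).
h: a_k = -8, -32, -96, -256, -640, -1536, -3584, -8192, -18432, -40960, …
ICs: h(0) = -8.

f: a_k = -2, -8, -32, -128, -512, -2048, -8192, -32768, -131072, -524288, …
L₀ from L_f via x↦r, Dx↦r'^{-1}Dx.
h₀' ⇒ L via d/dx closure of L₀.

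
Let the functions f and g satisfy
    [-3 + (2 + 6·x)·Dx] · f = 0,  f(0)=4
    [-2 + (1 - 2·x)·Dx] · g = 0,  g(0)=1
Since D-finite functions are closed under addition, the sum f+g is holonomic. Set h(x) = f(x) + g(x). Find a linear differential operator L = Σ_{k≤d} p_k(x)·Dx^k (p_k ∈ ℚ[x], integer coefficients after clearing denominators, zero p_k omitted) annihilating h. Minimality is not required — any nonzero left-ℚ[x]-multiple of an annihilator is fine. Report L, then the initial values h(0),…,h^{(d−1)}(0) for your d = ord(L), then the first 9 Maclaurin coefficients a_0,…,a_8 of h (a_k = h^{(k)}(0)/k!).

f: a_k = 4, 6, -9/2, 27/4, -405/32, 1701/64, -15309/256, 72171/512, -2814669/8192, …
g: a_k = 1, 2, 4, 8, 16, 32, 64, 128, 256, …
Sum ⇒ L₀ = lclm(L_f,L_g) in ℚ(x)⟨Dx⟩.
L = (66 + 108·x) + (-41 - 156·x - 324·x^2)·Dx + (2 + 38·x + 24·x^2 - 216·x^3)·Dx^2  (order 2).
h: a_k = 5, 8, -1/2, 59/4, 107/32, 3749/64, 1075/256, 137707/512, -717517/8192, …
ICs: h(0) = 5, h′(0) = 8.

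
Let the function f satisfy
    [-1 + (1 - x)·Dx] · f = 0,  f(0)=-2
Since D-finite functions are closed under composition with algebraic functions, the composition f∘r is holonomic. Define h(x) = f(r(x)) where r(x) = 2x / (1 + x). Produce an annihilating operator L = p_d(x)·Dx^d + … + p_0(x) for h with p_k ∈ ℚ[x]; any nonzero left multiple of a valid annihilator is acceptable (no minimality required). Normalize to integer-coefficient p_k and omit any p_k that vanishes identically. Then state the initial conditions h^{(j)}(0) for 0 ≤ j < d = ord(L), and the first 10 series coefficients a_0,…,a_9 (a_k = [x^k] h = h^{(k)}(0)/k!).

L = 2 + (-1 + x^2)·Dx  (order 1).
h: a_k = -2, -4, -4, -4, -4, -4, -4, -4, -4, -4, …
ICs: h(0) = -2.

f: a_k = -2, -2, -2, -2, -2, -2, -2, -2, -2, -2, …
L₀ from L_f via x↦r, Dx↦r'^{-1}Dx.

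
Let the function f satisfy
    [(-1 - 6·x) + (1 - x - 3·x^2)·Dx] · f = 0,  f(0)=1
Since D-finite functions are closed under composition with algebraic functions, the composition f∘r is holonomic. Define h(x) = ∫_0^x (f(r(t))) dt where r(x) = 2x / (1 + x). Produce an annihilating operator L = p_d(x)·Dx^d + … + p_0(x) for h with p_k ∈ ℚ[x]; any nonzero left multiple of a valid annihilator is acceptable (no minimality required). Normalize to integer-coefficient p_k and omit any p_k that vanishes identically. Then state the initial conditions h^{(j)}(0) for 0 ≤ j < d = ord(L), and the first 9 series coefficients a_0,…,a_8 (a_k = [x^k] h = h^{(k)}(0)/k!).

L = (2 + 26·x)·Dx + (-1 - x + 13·x^2 + 13·x^3)·Dx^2  (order 2).
h: a_k = 0, 1, 1, 14/3, 13/2, 182/5, 169/3, 338, 2197/4, …
ICs: h(0) = 0, h′(0) = 1.

f: a_k = 1, 1, 4, 7, 19, 40, 97, 217, 508, …
L₀ from L_f via x↦r, Dx↦r'^{-1}Dx.
Integrate: L := L₀·Dx.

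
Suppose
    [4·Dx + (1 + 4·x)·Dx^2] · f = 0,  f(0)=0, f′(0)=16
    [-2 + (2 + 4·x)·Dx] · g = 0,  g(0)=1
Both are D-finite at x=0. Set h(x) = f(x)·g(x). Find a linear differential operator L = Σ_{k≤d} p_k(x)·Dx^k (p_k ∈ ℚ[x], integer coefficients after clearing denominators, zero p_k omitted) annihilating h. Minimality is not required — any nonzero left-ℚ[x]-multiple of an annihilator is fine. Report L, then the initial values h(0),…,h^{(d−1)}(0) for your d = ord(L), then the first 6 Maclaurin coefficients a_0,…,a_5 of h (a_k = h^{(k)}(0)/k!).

f: a_k = 0, 16, -32, 256/3, -256, 4096/5, …
g: a_k = 1, 1, -1/2, 1/2, -5/8, 7/8, …
Product ⇒ symmetric product L₀, ord ≤ 2.
L = (-1 + 4·x) + (2 + 4·x)·Dx + (1 + 8·x + 20·x^2 + 16·x^3)·Dx^2  (order 2).
h: a_k = 0, 16, -16, 136/3, -440/3, 7418/15, …
ICs: h(0) = 0, h′(0) = 16.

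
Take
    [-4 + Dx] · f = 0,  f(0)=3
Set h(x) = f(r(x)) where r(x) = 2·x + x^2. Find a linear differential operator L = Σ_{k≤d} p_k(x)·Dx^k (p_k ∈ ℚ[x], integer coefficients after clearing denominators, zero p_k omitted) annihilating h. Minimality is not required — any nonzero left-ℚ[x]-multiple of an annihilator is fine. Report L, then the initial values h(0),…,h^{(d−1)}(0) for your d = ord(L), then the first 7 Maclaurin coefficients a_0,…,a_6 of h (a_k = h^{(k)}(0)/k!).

f: a_k = 3, 12, 24, 32, 32, 128/5, 256/15, …
L₀ from L_f via x↦r, Dx↦r'^{-1}Dx.
L = (-8 - 8·x) + Dx  (order 1).
h: a_k = 3, 24, 108, 352, 920, 10176/5, 59104/15, …
ICs: h(0) = 3.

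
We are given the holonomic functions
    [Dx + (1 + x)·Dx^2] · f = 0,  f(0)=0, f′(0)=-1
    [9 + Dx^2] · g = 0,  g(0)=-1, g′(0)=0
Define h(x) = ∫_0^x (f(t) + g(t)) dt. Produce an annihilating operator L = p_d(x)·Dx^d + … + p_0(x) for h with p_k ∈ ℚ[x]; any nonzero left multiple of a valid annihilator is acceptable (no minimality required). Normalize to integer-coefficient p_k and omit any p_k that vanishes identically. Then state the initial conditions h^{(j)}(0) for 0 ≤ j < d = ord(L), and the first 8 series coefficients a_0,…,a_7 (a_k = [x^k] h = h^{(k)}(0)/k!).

f: a_k = 0, -1, 1/2, -1/3, 1/4, -1/5, 1/6, -1/7, …
g: a_k = -1, 0, 9/2, 0, -27/8, 0, 81/80, 0, …
Sum ⇒ L₀ = lclm(L_f,L_g) in ℚ(x)⟨Dx⟩.
h=∫h₀ ⇒ L = L₀·Dx.
L = (135 + 162·x + 81·x^2)·Dx^2 + (99 + 261·x + 243·x^2 + 81·x^3)·Dx^3 + (15 + 18·x + 9·x^2)·Dx^4 + (11 + 29·x + 27·x^2 + 9·x^3)·Dx^5  (order 5).
h: a_k = 0, -1, -1/2, 5/3, -1/12, -5/8, -1/30, 283/1680, …
ICs: h(0) = 0, h′(0) = -1, h′′(0) = -1, h′′′(0) = 10, h′′′′(0) = -2.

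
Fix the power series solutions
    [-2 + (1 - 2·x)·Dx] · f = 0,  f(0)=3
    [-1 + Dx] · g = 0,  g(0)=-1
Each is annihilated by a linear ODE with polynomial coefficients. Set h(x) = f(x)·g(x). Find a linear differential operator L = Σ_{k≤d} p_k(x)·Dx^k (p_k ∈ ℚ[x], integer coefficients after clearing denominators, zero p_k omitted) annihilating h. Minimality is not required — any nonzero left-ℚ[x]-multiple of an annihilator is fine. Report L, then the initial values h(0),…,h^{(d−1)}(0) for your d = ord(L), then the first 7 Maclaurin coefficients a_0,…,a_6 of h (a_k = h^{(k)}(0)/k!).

f: a_k = 3, 6, 12, 24, 48, 96, 192, …
g: a_k = -1, -1, -1/2, -1/6, -1/24, -1/120, -1/720, …
L₀ := L_f ⊗_s L_g (sym. prod.), ord ≤ 1.
L = (3 - 2·x) + (-1 + 2·x)·Dx  (order 1).
h: a_k = -3, -9, -39/2, -79/2, -633/8, -6331/40, -75973/240, …
ICs: h(0) = -3.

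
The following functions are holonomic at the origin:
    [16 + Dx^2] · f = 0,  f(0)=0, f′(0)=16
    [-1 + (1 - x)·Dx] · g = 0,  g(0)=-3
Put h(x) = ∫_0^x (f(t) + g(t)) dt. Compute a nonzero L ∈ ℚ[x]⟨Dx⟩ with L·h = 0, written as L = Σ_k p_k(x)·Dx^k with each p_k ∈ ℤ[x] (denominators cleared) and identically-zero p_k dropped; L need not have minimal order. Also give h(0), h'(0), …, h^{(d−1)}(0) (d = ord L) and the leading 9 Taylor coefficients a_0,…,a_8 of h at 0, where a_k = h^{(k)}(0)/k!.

L = (-176 + 256·x - 128·x^2)·Dx + (144 - 400·x + 384·x^2 - 128·x^3)·Dx^2 + (-11 + 16·x - 8·x^2)·Dx^3 + (9 - 25·x + 24·x^2 - 8·x^3)·Dx^4  (order 4).
h: a_k = 0, -3, 13/2, -1, -137/12, -3/5, 467/90, -3/7, -5041/2520, …
ICs: h(0) = 0, h′(0) = -3, h′′(0) = 13, h′′′(0) = -6.

f: a_k = 0, 16, 0, -128/3, 0, 512/15, 0, -4096/315, 0, …
g: a_k = -3, -3, -3, -3, -3, -3, -3, -3, -3, …
h₀=f+g: left-lcm gives L₀, ord ≤ 3.
h=∫h₀ ⇒ L = L₀·Dx.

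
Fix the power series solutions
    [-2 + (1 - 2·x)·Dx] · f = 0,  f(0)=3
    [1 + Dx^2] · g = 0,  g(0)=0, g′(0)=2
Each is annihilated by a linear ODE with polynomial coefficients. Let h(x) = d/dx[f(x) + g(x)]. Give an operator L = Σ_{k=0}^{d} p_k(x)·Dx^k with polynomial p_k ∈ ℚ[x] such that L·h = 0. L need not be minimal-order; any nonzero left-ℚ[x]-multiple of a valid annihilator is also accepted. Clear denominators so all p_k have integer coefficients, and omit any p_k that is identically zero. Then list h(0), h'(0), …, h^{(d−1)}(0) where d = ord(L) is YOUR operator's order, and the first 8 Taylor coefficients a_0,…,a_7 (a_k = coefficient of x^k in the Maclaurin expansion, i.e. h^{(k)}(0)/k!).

f: a_k = 3, 6, 12, 24, 48, 96, 192, 384, …
g: a_k = 0, 2, 0, -1/3, 0, 1/60, 0, -1/2520, …
f+g: L₀ = lclm(L_f,L_g), ord ≤ 1+2.
h₀' ⇒ L via d/dx closure of L₀.
L = (196 - 16·x + 16·x^2) + (-25 + 54·x - 12·x^2 + 8·x^3)·Dx + (196 - 16·x + 16·x^2)·Dx^2 + (-25 + 54·x - 12·x^2 + 8·x^3)·Dx^3  (order 3).
h: a_k = 8, 24, 71, 192, 5761/12, 1152, 967679/360, 6144, …
ICs: h(0) = 8, h′(0) = 24, h′′(0) = 142.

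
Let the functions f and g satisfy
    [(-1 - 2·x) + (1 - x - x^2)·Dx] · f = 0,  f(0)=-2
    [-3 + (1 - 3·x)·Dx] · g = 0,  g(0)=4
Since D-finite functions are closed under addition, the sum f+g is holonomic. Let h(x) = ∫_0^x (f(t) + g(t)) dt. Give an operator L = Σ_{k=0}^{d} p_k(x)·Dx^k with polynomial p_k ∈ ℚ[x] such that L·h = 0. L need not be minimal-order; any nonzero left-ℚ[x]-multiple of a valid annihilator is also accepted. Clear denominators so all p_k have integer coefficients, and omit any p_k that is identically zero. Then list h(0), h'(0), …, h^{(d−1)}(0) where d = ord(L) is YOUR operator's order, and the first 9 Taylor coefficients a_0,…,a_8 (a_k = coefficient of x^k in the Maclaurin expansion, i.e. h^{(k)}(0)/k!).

f: a_k = -2, -2, -4, -6, -10, -16, -26, -42, -68, …
g: a_k = 4, 12, 36, 108, 324, 972, 2916, 8748, 26244, …
Sum ⇒ L₀ = lclm(L_f,L_g) in ℚ(x)⟨Dx⟩.
h=∫₀ˣh₀: take L = L₀·Dx.
L = (-6 - 36·x + 18·x^2 - 18·x^3)·Dx + (14 - 18·x - 24·x^2 + 18·x^3 - 36·x^4)·Dx^2 + (-2 + 10·x - 15·x^2 + 10·x^3 - 9·x^5)·Dx^3  (order 3).
h: a_k = 0, 2, 5, 32/3, 51/2, 314/5, 478/3, 2890/7, 4353/4, …
ICs: h(0) = 0, h′(0) = 2, h′′(0) = 10.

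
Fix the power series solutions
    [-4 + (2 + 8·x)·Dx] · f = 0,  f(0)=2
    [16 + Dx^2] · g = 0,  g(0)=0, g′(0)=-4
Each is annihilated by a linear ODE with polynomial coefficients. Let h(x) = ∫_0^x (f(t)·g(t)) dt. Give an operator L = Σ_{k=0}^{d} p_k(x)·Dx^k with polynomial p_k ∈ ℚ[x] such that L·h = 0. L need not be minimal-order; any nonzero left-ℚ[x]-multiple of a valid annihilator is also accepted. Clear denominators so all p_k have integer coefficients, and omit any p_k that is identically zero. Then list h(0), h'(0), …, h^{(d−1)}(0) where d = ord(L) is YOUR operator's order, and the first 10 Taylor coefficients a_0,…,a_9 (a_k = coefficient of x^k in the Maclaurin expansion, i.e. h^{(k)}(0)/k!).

f: a_k = 2, 4, -4, 8, -20, 56, -168, 528, -1716, 5720, …
g: a_k = 0, -4, 0, 32/3, 0, -128/15, 0, 1024/315, 0, -2048/2835, …
h₀=f·g: eliminate ⇒ L₀, order ≤ 1·2.
h=∫h₀ ⇒ L = L₀·Dx.
L = (28 + 128·x + 256·x^2)·Dx + (-4 - 16·x)·Dx^2 + (1 + 8·x + 16·x^2)·Dx^3  (order 3).
h: a_k = 0, 0, -4, -16/3, 28/3, 32/15, 152/45, -864/35, 3932/63, -494528/2835, …
ICs: h(0) = 0, h′(0) = 0, h′′(0) = -8.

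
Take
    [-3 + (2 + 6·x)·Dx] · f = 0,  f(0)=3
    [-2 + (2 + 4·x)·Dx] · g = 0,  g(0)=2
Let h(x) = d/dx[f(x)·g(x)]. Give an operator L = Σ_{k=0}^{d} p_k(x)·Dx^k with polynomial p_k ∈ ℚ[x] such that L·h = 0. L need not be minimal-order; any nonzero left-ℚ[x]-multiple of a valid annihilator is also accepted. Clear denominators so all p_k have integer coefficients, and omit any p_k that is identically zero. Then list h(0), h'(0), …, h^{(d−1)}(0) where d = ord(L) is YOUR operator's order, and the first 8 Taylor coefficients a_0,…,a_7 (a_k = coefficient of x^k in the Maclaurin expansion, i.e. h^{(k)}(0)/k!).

f: a_k = 3, 9/2, -27/8, 81/16, -1215/128, 5103/256, -45927/1024, 216513/2048, …
g: a_k = 2, 2, -1, 1, -5/4, 7/4, -21/8, 33/8, …
h₀=f·g: eliminate ⇒ L₀, order ≤ 1·1.
Derive L from L₀ (diff closure).
L = -1 + (-10 - 74·x - 180·x^2 - 144·x^3)·Dx  (order 1).
h: a_k = 15, -3/2, 45/8, -303/16, 7725/128, -47709/256, 578025/1024, -3459015/2048, …
ICs: h(0) = 15.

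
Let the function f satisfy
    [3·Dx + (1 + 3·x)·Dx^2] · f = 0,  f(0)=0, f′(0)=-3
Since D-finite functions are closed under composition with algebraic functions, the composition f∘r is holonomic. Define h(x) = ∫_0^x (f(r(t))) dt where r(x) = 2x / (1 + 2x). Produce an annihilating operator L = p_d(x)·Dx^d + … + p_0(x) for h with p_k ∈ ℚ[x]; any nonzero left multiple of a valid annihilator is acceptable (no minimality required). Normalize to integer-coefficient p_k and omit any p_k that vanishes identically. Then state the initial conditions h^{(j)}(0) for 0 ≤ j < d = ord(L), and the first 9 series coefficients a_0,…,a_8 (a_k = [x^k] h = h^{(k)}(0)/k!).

L = (10 + 32·x)·Dx^2 + (1 + 10·x + 16·x^2)·Dx^3  (order 3).
h: a_k = 0, 0, -3, 10, -42, 204, -5456/5, 6240, -262128/7, …
ICs: h(0) = 0, h′(0) = 0, h′′(0) = -6.

f: a_k = 0, -3, 9/2, -9, 81/4, -243/5, 243/2, -2187/7, 6561/8, …
L₀ from L_f via x↦r, Dx↦r'^{-1}Dx.
h=∫h₀ ⇒ L = L₀·Dx.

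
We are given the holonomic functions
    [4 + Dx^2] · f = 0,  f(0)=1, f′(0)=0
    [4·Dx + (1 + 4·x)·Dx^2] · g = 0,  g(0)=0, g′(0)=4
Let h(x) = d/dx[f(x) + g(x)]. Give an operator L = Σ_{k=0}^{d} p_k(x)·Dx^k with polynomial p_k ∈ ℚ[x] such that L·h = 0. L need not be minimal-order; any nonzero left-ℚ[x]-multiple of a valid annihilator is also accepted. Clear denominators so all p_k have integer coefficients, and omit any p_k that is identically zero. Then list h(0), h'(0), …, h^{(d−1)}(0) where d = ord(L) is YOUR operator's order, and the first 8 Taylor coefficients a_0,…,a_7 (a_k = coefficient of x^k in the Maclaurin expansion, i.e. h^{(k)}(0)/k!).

L = (400 + 128·x + 256·x^2) + (36 + 176·x + 192·x^2 + 256·x^3)·Dx + (100 + 32·x + 64·x^2)·Dx^2 + (9 + 44·x + 48·x^2 + 64·x^3)·Dx^3  (order 3).
h: a_k = 4, -20, 64, -760/3, 1024, -61448/15, 16384, -20643824/315, …
ICs: h(0) = 4, h′(0) = -20, h′′(0) = 128.

f: a_k = 1, 0, -2, 0, 2/3, 0, -4/45, 0, …
g: a_k = 0, 4, -8, 64/3, -64, 1024/5, -2048/3, 16384/7, …
Weyl lclm of L_f,L_g ⇒ L₀ (ord ≤ 4).
Derive L from L₀ (diff closure).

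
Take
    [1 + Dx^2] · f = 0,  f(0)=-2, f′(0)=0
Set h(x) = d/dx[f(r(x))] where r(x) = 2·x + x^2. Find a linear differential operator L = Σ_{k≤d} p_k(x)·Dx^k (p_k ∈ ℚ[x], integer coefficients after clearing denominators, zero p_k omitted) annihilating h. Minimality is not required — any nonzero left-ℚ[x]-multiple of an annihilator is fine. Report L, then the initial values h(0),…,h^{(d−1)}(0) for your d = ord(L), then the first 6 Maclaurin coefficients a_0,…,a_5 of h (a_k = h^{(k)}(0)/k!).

f: a_k = -2, 0, 1, 0, -1/12, 0, …
h₀=f(r): pull back L_f along r ⇒ L₀.
h₀' ⇒ L via d/dx closure of L₀.
L = (7 + 16·x + 24·x^2 + 16·x^3 + 4·x^4) + (-3 - 3·x)·Dx + (1 + 2·x + x^2)·Dx^2  (order 2).
h: a_k = 0, 8, 12, -4/3, -40/3, -164/15, …
ICs: h(0) = 0, h′(0) = 8.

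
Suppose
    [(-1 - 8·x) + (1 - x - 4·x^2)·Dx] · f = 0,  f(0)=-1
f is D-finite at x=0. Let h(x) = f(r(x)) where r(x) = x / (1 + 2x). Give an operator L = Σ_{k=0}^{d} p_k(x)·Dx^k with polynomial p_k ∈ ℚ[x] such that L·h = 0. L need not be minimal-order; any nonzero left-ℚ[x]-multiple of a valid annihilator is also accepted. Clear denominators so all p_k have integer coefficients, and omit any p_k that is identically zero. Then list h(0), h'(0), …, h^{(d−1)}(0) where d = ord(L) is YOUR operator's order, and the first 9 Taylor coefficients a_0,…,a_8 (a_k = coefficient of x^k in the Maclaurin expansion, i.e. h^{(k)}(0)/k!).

L = (1 + 10·x) + (-1 - 5·x - 4·x^2 + 4·x^3)·Dx  (order 1).
h: a_k = -1, -1, -3, 7, -27, 95, -339, 1207, -4299, …
ICs: h(0) = -1.

f: a_k = -1, -1, -5, -9, -29, -65, -181, -441, -1165, …
h₀=f(r): pull back L_f along r ⇒ L₀.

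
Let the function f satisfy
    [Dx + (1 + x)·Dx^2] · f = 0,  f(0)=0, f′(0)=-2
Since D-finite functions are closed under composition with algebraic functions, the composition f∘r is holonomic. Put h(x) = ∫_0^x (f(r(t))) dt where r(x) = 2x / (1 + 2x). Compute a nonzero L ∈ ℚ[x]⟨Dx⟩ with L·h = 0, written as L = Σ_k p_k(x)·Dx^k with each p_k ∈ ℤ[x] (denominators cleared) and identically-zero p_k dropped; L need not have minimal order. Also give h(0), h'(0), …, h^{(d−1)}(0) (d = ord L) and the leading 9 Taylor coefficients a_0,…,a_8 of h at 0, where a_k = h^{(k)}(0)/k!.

f: a_k = 0, -2, 1, -2/3, 1/2, -2/5, 1/3, -2/7, 1/4, …
f∘r: x↦r, Dx↦Dx/r' in L_f ⇒ L₀.
h=∫h₀ ⇒ L = L₀·Dx.
L = (6 + 16·x)·Dx^2 + (1 + 6·x + 8·x^2)·Dx^3  (order 3).
h: a_k = 0, 0, -2, 4, -28/3, 24, -992/15, 192, -4064/7, …
ICs: h(0) = 0, h′(0) = 0, h′′(0) = -4.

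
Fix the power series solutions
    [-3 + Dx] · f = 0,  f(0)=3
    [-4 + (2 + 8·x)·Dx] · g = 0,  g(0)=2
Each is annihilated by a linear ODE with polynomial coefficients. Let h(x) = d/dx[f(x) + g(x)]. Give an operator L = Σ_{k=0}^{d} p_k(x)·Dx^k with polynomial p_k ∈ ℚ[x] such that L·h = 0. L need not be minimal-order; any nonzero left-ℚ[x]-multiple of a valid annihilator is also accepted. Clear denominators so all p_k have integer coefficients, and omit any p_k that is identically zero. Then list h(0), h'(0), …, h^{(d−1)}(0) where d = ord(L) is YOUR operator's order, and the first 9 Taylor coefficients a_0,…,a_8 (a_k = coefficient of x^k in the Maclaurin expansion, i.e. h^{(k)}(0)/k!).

L = (-54 - 72·x) + (3 - 72·x - 144·x^2)·Dx + (5 + 32·x + 48·x^2)·Dx^2  (order 2).
h: a_k = 13, 19, 129/2, -79/2, 2483/8, -39591/40, 296409/80, -7685493/560, 230636961/4480, …
ICs: h(0) = 13, h′(0) = 19.

f: a_k = 3, 9, 27/2, 27/2, 81/8, 243/40, 243/80, 729/560, 2187/4480, …
g: a_k = 2, 4, -4, 8, -20, 56, -168, 528, -1716, …
h₀=f+g: left-lcm gives L₀, ord ≤ 2.
Differentiate: ansatz ord ≤ ord L₀ ⇒ L.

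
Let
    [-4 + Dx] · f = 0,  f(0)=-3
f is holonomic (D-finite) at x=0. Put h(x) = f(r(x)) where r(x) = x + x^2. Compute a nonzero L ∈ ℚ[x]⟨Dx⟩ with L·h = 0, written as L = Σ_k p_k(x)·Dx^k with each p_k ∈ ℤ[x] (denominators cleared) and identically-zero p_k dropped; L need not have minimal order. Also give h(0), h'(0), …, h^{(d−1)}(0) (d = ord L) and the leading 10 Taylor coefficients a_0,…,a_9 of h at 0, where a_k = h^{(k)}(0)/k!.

f: a_k = -3, -12, -24, -32, -32, -128/5, -256/15, -1024/105, -512/105, -2048/945, …
L₀ from L_f via x↦r, Dx↦r'^{-1}Dx.
L = (-4 - 8·x) + Dx  (order 1).
h: a_k = -3, -12, -36, -80, -152, -1248/5, -5536/15, -52096/105, -4320/7, -675968/945, …
ICs: h(0) = -3.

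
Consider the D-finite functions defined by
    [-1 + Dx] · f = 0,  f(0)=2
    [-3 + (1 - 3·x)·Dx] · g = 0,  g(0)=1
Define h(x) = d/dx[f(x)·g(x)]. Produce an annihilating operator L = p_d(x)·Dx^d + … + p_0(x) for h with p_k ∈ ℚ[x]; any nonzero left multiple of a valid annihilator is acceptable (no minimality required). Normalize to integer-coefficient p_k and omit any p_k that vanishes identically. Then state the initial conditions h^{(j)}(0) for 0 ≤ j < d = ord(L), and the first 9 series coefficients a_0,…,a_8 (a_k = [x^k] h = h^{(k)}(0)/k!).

f: a_k = 2, 2, 1, 1/3, 1/12, 1/60, 1/360, 1/2520, 1/20160, …
g: a_k = 1, 3, 9, 27, 81, 243, 729, 2187, 6561, …
Product ⇒ symmetric product L₀, ord ≤ 1.
h₀' ⇒ L via d/dx closure of L₀.
L = (25 - 24·x + 9·x^2) + (-4 + 15·x - 9·x^2)·Dx  (order 1).
h: a_k = 8, 50, 226, 2713/3, 10174/3, 732529/60, 1538311/36, 369194641/2520, 2492063827/5040, …
ICs: h(0) = 8.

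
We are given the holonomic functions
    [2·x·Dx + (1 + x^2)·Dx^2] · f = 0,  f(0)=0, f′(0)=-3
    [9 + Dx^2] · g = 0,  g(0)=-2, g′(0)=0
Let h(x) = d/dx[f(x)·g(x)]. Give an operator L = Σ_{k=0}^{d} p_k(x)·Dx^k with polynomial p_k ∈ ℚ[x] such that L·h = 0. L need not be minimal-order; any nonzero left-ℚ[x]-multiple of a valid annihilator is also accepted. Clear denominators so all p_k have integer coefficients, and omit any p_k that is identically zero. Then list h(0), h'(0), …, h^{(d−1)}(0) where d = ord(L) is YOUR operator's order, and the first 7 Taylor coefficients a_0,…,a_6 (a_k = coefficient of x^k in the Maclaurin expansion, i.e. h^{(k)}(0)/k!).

L = (20358 + 86886·x^2 + 157437·x^4 + 155520·x^6 + 96228·x^8 + 36450·x^10 + 6561·x^12) + (6372·x + 25596·x^3 + 39960·x^5 + 32400·x^7 + 14580·x^9 + 2916·x^11)·Dx + (3432 + 15828·x^2 + 31110·x^4 + 33588·x^6 + 22032·x^8 + 8424·x^10 + 1458·x^12)·Dx^2 + (708·x + 2844·x^3 + 4440·x^5 + 3600·x^7 + 1620·x^9 + 324·x^11)·Dx^3 + (130 + 686·x^2 + 1513·x^4 + 1812·x^6 + 1260·x^8 + 486·x^10 + 81·x^12)·Dx^4  (order 4).
h: a_k = 6, 0, -87, 0, 609/4, 0, -5343/40, …
ICs: h(0) = 6, h′(0) = 0, h′′(0) = -174, h′′′(0) = 0.

f: a_k = 0, -3, 0, 1, 0, -3/5, 0, …
g: a_k = -2, 0, 9, 0, -27/4, 0, 81/40, …
h₀=f·g: eliminate ⇒ L₀, order ≤ 2·2.
Derive L from L₀ (diff closure).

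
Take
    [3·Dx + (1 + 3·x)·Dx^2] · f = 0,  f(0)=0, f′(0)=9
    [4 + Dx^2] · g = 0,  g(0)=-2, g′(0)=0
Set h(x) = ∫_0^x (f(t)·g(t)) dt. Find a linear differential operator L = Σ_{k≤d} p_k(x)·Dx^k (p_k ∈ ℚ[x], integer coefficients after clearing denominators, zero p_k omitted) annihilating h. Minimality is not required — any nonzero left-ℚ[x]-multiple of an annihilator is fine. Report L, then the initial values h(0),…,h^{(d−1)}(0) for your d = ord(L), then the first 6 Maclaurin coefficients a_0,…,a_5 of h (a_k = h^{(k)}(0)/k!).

L = (-1112 - 1248·x + 7344·x^2 + 27648·x^3 + 20736·x^4)·Dx + (-48 + 2160·x + 10368·x^2 + 10368·x^3)·Dx^2 + (-250 + 240·x + 4968·x^2 + 13824·x^3 + 10368·x^4)·Dx^3 + (-12 + 540·x + 2592·x^2 + 2592·x^3)·Dx^4 + (7 + 138·x + 783·x^2 + 1728·x^3 + 1296·x^4)·Dx^5  (order 5).
h: a_k = 0, 0, -9, 9, -9/2, 27/2, …
ICs: h(0) = 0, h′(0) = 0, h′′(0) = -18, h′′′(0) = 54, h′′′′(0) = -108.

f: a_k = 0, 9, -27/2, 27, -243/4, 729/5, …
g: a_k = -2, 0, 4, 0, -4/3, 0, …
Sym-product of L_f,L_g gives L₀ (≤ ord 4).
Integrate: L := L₀·Dx.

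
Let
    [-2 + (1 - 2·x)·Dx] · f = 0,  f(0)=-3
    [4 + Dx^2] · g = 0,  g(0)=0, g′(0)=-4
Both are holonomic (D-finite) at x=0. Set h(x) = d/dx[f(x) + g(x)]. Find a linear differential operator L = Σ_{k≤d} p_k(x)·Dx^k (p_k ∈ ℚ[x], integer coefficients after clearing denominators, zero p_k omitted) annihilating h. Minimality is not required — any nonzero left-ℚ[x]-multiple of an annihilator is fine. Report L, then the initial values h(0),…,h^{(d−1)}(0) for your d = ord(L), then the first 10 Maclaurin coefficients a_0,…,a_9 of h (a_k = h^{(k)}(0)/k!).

f: a_k = -3, -6, -12, -24, -48, -96, -192, -384, -768, -1536, …
g: a_k = 0, -4, 0, 8/3, 0, -8/15, 0, 16/315, 0, -8/2835, …
L₀ := lclm(L_f,L_g); ord L₀ ≤ 1+2.
Derive L from L₀ (diff closure).
L = (208 - 64·x + 64·x^2) + (-28 + 72·x - 48·x^2 + 32·x^3)·Dx + (52 - 16·x + 16·x^2)·Dx^2 + (-7 + 18·x - 12·x^2 + 8·x^3)·Dx^3  (order 3).
h: a_k = -10, -24, -64, -192, -1448/3, -1152, -120944/45, -6144, -4354568/315, -30720, …
ICs: h(0) = -10, h′(0) = -24, h′′(0) = -128.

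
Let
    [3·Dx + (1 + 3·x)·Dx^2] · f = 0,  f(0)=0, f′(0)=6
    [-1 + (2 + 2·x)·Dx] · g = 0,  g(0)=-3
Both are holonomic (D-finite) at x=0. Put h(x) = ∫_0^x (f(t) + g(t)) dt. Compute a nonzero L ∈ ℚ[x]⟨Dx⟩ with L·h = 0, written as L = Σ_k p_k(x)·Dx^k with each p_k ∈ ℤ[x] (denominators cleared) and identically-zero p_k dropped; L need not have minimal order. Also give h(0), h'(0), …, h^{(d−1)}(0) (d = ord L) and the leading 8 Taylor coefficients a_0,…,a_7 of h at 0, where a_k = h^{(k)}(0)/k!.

L = (27 + 9·x)·Dx^2 + (69 + 126·x + 45·x^2)·Dx^3 + (10 + 46·x + 54·x^2 + 18·x^3)·Dx^4  (order 4).
h: a_k = 0, -3, 9/4, -23/8, 285/64, -5169/640, 41437/2560, -248769/7168, …
ICs: h(0) = 0, h′(0) = -3, h′′(0) = 9/2, h′′′(0) = -69/4.

f: a_k = 0, 6, -9, 18, -81/2, 486/5, -243, 4374/7, …
g: a_k = -3, -3/2, 3/8, -3/16, 15/128, -21/256, 63/1024, -99/2048, …
L₀ := lclm(L_f,L_g); ord L₀ ≤ 2+1.
h=∫₀ˣh₀: take L = L₀·Dx.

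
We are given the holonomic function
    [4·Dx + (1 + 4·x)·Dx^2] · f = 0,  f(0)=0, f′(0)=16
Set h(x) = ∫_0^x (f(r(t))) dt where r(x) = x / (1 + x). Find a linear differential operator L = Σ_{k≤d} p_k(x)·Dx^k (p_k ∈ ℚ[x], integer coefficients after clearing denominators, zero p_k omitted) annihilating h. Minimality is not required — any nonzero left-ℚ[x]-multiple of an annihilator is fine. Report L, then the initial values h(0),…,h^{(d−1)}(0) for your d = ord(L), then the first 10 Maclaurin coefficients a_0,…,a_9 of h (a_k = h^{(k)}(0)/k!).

L = (6 + 10·x)·Dx^2 + (1 + 6·x + 5·x^2)·Dx^3  (order 3).
h: a_k = 0, 0, 8, -16, 124/3, -624/5, 6248/15, -1488, 39062/7, -65104/3, …
ICs: h(0) = 0, h′(0) = 0, h′′(0) = 16.

f: a_k = 0, 16, -32, 256/3, -256, 4096/5, -8192/3, 65536/7, -32768, 1048576/9, …
Substitute x→r, Dx→(1/r')Dx; clear ⇒ L₀.
h=∫h₀ ⇒ L = L₀·Dx.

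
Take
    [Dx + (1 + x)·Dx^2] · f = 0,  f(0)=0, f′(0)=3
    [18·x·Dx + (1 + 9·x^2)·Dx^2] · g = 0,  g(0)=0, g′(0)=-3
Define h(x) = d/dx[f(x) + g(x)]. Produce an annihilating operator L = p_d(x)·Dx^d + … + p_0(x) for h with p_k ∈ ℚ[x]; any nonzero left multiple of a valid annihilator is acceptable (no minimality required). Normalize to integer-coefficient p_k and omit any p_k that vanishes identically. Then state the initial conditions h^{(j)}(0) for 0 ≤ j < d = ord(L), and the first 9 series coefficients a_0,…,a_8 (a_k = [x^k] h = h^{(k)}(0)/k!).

L = (-18 - 54·x + 486·x^2 + 162·x^3) + (-20 - 36·x + 432·x^2 + 972·x^3 + 324·x^4)·Dx + (-1 + 17·x + 18·x^2 + 162·x^3 + 243·x^4 + 81·x^5)·Dx^2  (order 2).
h: a_k = 0, -3, 30, -3, -240, -3, 2190, -3, -19680, …
ICs: h(0) = 0, h′(0) = -3.

f: a_k = 0, 3, -3/2, 1, -3/4, 3/5, -1/2, 3/7, -3/8, …
g: a_k = 0, -3, 0, 9, 0, -243/5, 0, 2187/7, 0, …
f+g: L₀ = lclm(L_f,L_g), ord ≤ 2+2.
Differentiate: ansatz ord ≤ ord L₀ ⇒ L.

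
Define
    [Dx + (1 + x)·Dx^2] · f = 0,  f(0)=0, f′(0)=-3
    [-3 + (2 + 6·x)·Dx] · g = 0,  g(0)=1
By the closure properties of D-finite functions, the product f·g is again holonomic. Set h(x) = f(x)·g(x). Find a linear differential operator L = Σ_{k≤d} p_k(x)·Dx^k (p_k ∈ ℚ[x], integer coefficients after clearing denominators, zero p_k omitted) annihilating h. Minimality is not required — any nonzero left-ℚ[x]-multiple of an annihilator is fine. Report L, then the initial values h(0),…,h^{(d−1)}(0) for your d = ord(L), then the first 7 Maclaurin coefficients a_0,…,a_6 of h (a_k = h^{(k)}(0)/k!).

L = (21 + 9·x) + (-8 - 24·x)·Dx + (4 + 28·x + 60·x^2 + 36·x^3)·Dx^2  (order 2).
h: a_k = 0, -3, -3, 37/8, -15/2, 8751/640, -17671/640, …
ICs: h(0) = 0, h′(0) = -3.

f: a_k = 0, -3, 3/2, -1, 3/4, -3/5, 1/2, …
g: a_k = 1, 3/2, -9/8, 27/16, -405/128, 1701/256, -15309/1024, …
Sym-product of L_f,L_g gives L₀ (≤ ord 2).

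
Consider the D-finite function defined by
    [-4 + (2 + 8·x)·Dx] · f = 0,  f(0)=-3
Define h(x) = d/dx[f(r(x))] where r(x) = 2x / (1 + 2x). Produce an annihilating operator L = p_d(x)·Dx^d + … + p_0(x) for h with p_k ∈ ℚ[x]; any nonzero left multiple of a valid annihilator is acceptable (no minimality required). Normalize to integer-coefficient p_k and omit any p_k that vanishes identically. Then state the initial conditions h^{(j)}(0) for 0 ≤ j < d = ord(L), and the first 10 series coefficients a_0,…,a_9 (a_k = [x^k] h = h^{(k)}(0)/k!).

L = (-8 - 40·x) + (-1 - 12·x - 20·x^2)·Dx  (order 1).
h: a_k = -12, 96, -720, 5760, -48960, 433152, -3929856, 36249600, -338273280, 3183943680, …
ICs: h(0) = -12.

f: a_k = -3, -6, 6, -12, 30, -84, 252, -792, 2574, -8580, …
h₀=f(r): pull back L_f along r ⇒ L₀.
Derive L from L₀ (diff closure).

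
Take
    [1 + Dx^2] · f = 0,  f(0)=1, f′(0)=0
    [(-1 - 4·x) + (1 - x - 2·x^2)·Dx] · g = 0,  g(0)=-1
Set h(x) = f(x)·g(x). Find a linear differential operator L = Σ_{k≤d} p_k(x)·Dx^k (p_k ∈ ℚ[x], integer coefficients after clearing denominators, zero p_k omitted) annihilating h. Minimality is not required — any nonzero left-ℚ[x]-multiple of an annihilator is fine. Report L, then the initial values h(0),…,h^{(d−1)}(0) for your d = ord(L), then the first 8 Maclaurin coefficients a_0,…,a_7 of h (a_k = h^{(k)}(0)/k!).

f: a_k = 1, 0, -1/2, 0, 1/24, 0, -1/720, 0, …
g: a_k = -1, -1, -3, -5, -11, -21, -43, -85, …
f·g: L₀ = L_f ⊗_s L_g, ord ≤ 2·1.
L = (3 + x + 2·x^2) + (2 + 8·x)·Dx + (-1 + x + 2·x^2)·Dx^2  (order 2).
h: a_k = -1, -1, -5/2, -9/2, -229/24, -445/24, -27089/720, -53789/720, …
ICs: h(0) = -1, h′(0) = -1.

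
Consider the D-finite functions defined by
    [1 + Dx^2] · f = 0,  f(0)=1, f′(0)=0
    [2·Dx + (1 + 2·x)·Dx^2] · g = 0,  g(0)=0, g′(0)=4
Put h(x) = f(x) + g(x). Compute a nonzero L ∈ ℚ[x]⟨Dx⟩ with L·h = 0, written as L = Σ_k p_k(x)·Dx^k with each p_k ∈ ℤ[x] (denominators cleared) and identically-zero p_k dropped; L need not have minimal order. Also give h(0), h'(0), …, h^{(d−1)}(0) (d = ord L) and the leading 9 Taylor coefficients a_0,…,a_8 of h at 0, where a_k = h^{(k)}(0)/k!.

f: a_k = 1, 0, -1/2, 0, 1/24, 0, -1/720, 0, 1/40320, …
g: a_k = 0, 4, -4, 16/3, -8, 64/5, -64/3, 256/7, -64, …
f+g: L₀ = lclm(L_f,L_g), ord ≤ 2+2.
L = (50 + 8·x + 8·x^2)·Dx + (9 + 22·x + 12·x^2 + 8·x^3)·Dx^2 + (50 + 8·x + 8·x^2)·Dx^3 + (9 + 22·x + 12·x^2 + 8·x^3)·Dx^4  (order 4).
h: a_k = 1, 4, -9/2, 16/3, -191/24, 64/5, -15361/720, 256/7, -2580479/40320, …
ICs: h(0) = 1, h′(0) = 4, h′′(0) = -9, h′′′(0) = 32.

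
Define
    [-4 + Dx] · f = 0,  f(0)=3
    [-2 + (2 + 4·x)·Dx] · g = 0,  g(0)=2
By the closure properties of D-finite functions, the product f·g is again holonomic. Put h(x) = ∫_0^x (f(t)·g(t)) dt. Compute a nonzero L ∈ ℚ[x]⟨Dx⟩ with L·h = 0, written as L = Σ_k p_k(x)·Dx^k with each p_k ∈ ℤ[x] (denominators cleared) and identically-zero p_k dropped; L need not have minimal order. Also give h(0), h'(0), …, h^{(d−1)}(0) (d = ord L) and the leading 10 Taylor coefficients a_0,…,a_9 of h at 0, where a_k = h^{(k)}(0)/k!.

L = (-5 - 8·x)·Dx + (1 + 2·x)·Dx^2  (order 2).
h: a_k = 0, 6, 15, 23, 103/4, 449/20, 1949/120, 1643/168, 36047/6720, 135617/60480, …
ICs: h(0) = 0, h′(0) = 6.

f: a_k = 3, 12, 24, 32, 32, 128/5, 256/15, 1024/105, 512/105, 2048/945, …
g: a_k = 2, 2, -1, 1, -5/4, 7/4, -21/8, 33/8, -429/64, 715/64, …
L₀ := L_f ⊗_s L_g (sym. prod.), ord ≤ 1.
Integrate: L := L₀·Dx.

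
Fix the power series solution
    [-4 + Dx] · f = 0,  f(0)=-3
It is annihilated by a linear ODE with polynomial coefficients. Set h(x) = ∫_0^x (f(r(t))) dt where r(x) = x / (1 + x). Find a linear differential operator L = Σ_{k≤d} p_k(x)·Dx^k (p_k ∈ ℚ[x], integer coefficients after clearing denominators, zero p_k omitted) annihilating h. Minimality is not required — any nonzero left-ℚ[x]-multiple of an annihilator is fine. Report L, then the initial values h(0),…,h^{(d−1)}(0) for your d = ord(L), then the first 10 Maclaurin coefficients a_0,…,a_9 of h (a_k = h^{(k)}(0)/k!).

L = -4·Dx + (1 + 2·x + x^2)·Dx^2  (order 2).
h: a_k = 0, -3, -6, -4, 1, 4/5, -14/15, 44/105, 17/210, -316/945, …
ICs: h(0) = 0, h′(0) = -3.

f: a_k = -3, -12, -24, -32, -32, -128/5, -256/15, -1024/105, -512/105, -2048/945, …
f∘r: x↦r, Dx↦Dx/r' in L_f ⇒ L₀.
∫: right-multiply L₀ by Dx.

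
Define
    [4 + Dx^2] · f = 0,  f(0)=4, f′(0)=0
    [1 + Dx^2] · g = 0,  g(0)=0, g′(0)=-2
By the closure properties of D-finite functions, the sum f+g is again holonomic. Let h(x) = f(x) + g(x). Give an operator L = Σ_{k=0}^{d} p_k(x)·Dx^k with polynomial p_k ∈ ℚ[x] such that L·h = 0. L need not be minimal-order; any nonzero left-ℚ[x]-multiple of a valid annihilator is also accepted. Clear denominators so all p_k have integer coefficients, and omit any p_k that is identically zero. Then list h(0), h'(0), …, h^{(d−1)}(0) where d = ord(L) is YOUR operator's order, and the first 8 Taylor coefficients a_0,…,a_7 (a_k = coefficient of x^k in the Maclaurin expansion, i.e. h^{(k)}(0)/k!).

f: a_k = 4, 0, -8, 0, 8/3, 0, -16/45, 0, …
g: a_k = 0, -2, 0, 1/3, 0, -1/60, 0, 1/2520, …
Sum ⇒ L₀ = lclm(L_f,L_g) in ℚ(x)⟨Dx⟩.
L = 4 + 5·Dx^2 + Dx^4  (order 4).
h: a_k = 4, -2, -8, 1/3, 8/3, -1/60, -16/45, 1/2520, …
ICs: h(0) = 4, h′(0) = -2, h′′(0) = -16, h′′′(0) = 2.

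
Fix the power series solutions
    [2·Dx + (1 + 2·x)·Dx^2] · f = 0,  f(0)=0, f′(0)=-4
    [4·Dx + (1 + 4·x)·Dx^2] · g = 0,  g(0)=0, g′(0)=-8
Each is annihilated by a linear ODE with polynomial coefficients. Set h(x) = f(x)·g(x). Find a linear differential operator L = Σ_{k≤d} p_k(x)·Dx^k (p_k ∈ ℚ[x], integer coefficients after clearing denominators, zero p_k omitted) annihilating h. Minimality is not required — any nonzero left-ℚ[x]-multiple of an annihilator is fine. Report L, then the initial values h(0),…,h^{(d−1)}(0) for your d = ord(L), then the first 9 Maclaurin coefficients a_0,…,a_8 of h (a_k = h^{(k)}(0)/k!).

L = (160 + 768·x + 1024·x^2)·Dx + (264 + 2144·x + 5760·x^2 + 5120·x^3)·Dx^2 + (64 + 720·x + 2976·x^2 + 5376·x^3 + 3584·x^4)·Dx^3 + (3 + 44·x + 252·x^2 + 704·x^3 + 960·x^4 + 512·x^5)·Dx^4  (order 4).
h: a_k = 0, 0, 32, -96, 832/3, -832, 117376/45, -42496/5, 600064/21, …
ICs: h(0) = 0, h′(0) = 0, h′′(0) = 64, h′′′(0) = -576.

f: a_k = 0, -4, 4, -16/3, 8, -64/5, 64/3, -256/7, 64, …
g: a_k = 0, -8, 16, -128/3, 128, -2048/5, 4096/3, -32768/7, 16384, …
f·g: L₀ = L_f ⊗_s L_g, ord ≤ 2·2.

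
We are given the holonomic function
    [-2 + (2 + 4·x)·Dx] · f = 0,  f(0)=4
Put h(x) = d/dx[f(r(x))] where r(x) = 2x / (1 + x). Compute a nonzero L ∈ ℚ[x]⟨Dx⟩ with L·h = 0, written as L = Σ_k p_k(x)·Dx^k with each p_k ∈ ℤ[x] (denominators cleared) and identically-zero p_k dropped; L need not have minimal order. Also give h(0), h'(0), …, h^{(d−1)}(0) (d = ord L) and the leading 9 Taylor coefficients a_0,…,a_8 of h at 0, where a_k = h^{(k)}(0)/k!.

f: a_k = 4, 4, -2, 2, -5/2, 7/2, -21/4, 33/4, -429/32, …
Change of var in L_f (x↦r) gives L₀.
h₀' ⇒ L via d/dx closure of L₀.
L = (-4 - 10·x) + (-1 - 6·x - 5·x^2)·Dx  (order 1).
h: a_k = 8, -32, 120, -480, 2040, -9024, 40936, -188800, 880920, …
ICs: h(0) = 8.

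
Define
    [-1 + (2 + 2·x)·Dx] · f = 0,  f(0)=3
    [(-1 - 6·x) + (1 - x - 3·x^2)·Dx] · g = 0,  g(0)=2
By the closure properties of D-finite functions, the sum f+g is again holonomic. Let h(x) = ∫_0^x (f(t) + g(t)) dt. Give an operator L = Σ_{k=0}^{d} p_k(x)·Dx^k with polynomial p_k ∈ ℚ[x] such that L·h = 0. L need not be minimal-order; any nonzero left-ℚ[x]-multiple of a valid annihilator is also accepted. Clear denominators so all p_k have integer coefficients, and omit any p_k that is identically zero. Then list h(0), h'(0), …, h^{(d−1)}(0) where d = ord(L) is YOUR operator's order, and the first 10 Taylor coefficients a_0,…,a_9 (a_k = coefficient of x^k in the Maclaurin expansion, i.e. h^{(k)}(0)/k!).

f: a_k = 3, 3/2, -3/8, 3/16, -15/128, 21/256, -63/1024, 99/2048, -1287/32768, 2145/65536, …
g: a_k = 2, 2, 8, 14, 38, 80, 194, 434, 1016, 2318, …
Weyl lclm of L_f,L_g ⇒ L₀ (ord ≤ 2).
h=∫h₀ ⇒ L = L₀·Dx.
L = (17 + 57·x + 135·x^2 + 90·x^3)·Dx + (-33 - 134·x - 387·x^2 - 510·x^3 - 225·x^4)·Dx^2 + (2 + 30·x + 22·x^2 - 126·x^3 - 210·x^4 - 90·x^5)·Dx^3  (order 3).
h: a_k = 0, 5, 7/4, 61/24, 227/64, 4849/640, 20501/1536, 198593/7168, 888931/16384, 33291001/294912, …
ICs: h(0) = 0, h′(0) = 5, h′′(0) = 7/2.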